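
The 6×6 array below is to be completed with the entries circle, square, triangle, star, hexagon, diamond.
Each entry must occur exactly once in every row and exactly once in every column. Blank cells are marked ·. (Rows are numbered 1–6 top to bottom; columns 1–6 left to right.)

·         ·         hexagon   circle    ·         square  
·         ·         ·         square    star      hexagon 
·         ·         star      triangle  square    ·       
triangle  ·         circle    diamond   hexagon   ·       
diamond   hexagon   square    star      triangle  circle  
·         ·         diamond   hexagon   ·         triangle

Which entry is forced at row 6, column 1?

square

Row 1, column 1: row 1 has {circle, square, hexagon} and column 1 has {triangle, diamond}, leaving only star.
Row 1, column 5: row 1 has {circle, square, star, hexagon} and column 5 has {square, triangle, star, hexagon}, leaving only diamond.
Row 1, column 2: row 1 has {circle, square, star, hexagon, diamond} and column 2 has {hexagon}, leaving only triangle.
Row 2, column 1: row 2 has {square, star, hexagon} and column 1 has {triangle, star, diamond}, leaving only circle.
Row 6 already has {triangle, hexagon, diamond} and column 1 already has {circle, triangle, star, diamond}, so row 6, column 1 must be square.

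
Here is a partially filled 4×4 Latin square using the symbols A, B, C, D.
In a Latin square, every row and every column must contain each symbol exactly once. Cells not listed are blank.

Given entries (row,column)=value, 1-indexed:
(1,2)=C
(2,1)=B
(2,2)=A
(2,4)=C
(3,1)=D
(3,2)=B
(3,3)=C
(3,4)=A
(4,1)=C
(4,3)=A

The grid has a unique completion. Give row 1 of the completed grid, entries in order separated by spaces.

Row 1, column 1: row 1 has {C} and column 1 has {B, C, D}, leaving only A.
Row 2, column 3: row 2 has {A, B, C} and column 3 has {A, C}, leaving only D.
Row 1, column 3: row 1 has {A, C} and column 3 has {A, C, D}, leaving only B.
Row 1, column 4: row 1 has {A, B, C} and column 4 has {A, C}, leaving only D.
So row 1 reads: A C B D.

A C B D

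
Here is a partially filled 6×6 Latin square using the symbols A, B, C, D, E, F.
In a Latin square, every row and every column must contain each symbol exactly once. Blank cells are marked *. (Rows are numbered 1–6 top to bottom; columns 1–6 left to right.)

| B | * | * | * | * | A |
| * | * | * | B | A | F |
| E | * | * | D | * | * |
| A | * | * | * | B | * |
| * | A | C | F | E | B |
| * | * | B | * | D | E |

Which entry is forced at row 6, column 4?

A

Row 3, column 6: row 3 has {D, E} and column 6 has {A, B, E, F}, leaving only C.
Row 3, column 5: row 3 has {C, D, E} and column 5 has {A, B, D, E}, leaving only F.
Row 1, column 5: row 1 has {A, B} and column 5 has {A, B, D, E, F}, leaving only C.
Row 1, column 4: row 1 has {A, B, C} and column 4 has {B, D, F}, leaving only E.
Row 3, column 2: row 3 has {C, D, E, F} and column 2 has {A}, leaving only B.
Row 3, column 3: row 3 has {B, C, D, E, F} and column 3 has {B, C}, leaving only A.
Row 4, column 4: row 4 has {A, B} and column 4 has {B, D, E, F}, leaving only C.
Row 6 already has {B, D, E} and column 4 already has {B, C, D, E, F}, so row 6, column 4 must be A.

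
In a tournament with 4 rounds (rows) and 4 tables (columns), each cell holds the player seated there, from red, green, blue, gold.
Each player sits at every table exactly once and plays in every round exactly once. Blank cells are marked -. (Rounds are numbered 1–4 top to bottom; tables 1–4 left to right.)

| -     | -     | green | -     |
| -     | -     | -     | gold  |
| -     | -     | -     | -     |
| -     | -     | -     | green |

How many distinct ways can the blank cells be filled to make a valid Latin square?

16

Round 1, table 1: eliminating its round and table leaves {red, blue, gold}.
Round 1, table 2: eliminating its round and table leaves {red, blue, gold}.
Round 1, table 4: eliminating its round and table leaves {red, blue}.
Round 2, table 1: eliminating its round and table leaves {red, green, blue}.
Round 2, table 2: eliminating its round and table leaves {red, green, blue}.
Round 2, table 3: eliminating its round and table leaves {red, blue}.
Round 3, table 1: eliminating its round and table leaves {red, green, blue, gold}.
Round 3, table 2: eliminating its round and table leaves {red, green, blue, gold}.
Round 3, table 3: eliminating its round and table leaves {red, blue, gold}.
Round 3, table 4: eliminating its round and table leaves {red, blue}.
Round 4, table 1: eliminating its round and table leaves {red, blue, gold}.
Round 4, table 2: eliminating its round and table leaves {red, blue, gold}.
Round 4, table 3: eliminating its round and table leaves {red, blue, gold}.
Enumerating the assignments across these blanks that avoid any round or table repeat gives 16 completions.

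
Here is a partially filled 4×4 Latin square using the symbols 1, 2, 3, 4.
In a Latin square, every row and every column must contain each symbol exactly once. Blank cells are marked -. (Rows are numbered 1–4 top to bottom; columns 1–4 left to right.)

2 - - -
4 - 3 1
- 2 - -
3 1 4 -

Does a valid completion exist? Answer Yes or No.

Row 2, column 2: row 2 together with column 2 already contain {1, 2, 3, 4} — every symbol — so nothing can go there. The grid has no valid completion.

No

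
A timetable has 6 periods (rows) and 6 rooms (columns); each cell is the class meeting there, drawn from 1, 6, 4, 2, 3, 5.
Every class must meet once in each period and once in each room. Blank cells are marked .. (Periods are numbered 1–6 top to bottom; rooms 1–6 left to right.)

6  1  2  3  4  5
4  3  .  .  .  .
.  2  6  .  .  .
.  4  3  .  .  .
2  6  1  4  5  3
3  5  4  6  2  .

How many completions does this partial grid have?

Period 2, room 3: eliminating its period and room leaves {5}.
Period 2, room 4: eliminating its period and room leaves {1, 2, 5}.
Period 2, room 5: eliminating its period and room leaves {1, 6}.
Period 2, room 6: eliminating its period and room leaves {1, 6, 2}.
Period 3, room 1: eliminating its period and room leaves {1, 5}.
Period 3, room 4: eliminating its period and room leaves {1, 5}.
Period 3, room 5: eliminating its period and room leaves {1, 3}.
Period 3, room 6: eliminating its period and room leaves {1, 4}.
Period 4, room 1: eliminating its period and room leaves {1, 5}.
Period 4, room 4: eliminating its period and room leaves {1, 2, 5}.
Period 4, room 5: eliminating its period and room leaves {1, 6}.
Period 4, room 6: eliminating its period and room leaves {1, 6, 2}.
Period 6, room 6: eliminating its period and room leaves {1}.
Enumerating the assignments across these blanks that avoid any period or room repeat gives 3 completions.

3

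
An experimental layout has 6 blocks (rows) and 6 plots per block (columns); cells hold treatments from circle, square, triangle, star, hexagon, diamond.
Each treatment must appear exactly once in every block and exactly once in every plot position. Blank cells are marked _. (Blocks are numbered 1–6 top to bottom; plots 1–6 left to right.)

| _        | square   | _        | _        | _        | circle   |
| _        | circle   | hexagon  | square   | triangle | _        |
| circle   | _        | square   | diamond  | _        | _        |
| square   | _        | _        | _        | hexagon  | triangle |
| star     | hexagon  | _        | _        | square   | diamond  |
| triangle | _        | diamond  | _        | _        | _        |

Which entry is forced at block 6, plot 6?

Block 2, plot 1: block 2 has {circle, square, triangle, hexagon} and plot 1 has {circle, square, triangle, star}, leaving only diamond.
Block 1, plot 1: block 1 has {circle, square} and plot 1 has {circle, square, triangle, star, diamond}, leaving only hexagon.
Block 2, plot 6: block 2 has {circle, square, triangle, hexagon, diamond} and plot 6 has {circle, triangle, diamond}, leaving only star.
Block 3, plot 5: block 3 has {circle, square, diamond} and plot 5 has {square, triangle, hexagon}, leaving only star.
Block 1, plot 5: block 1 has {circle, square, hexagon} and plot 5 has {square, triangle, star, hexagon}, leaving only diamond.
Block 3, plot 2: block 3 has {circle, square, star, diamond} and plot 2 has {circle, square, hexagon}, leaving only triangle.
Block 3, plot 6: block 3 has {circle, square, triangle, star, diamond} and plot 6 has {circle, triangle, star, diamond}, leaving only hexagon.
Block 6 already has {triangle, diamond} and plot 6 already has {circle, triangle, star, hexagon, diamond}, so block 6, plot 6 must be square.

square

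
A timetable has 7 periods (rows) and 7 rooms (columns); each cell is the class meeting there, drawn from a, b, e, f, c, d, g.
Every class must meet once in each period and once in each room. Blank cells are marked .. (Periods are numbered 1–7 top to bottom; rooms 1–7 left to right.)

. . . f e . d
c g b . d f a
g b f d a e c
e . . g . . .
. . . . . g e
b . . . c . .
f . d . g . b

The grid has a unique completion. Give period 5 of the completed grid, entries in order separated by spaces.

Period 1, room 1: period 1 has {e, f, d} and room 1 has {b, e, f, c, g}, leaving only a.
Period 5, room 1: period 5 has {e, g} and room 1 has {a, b, e, f, c, g}, leaving only d.
Period 1, room 2: period 1 has {a, e, f, d} and room 2 has {b, g}, leaving only c.
Period 1, room 3: period 1 has {a, e, f, c, d} and room 3 has {b, f, d}, leaving only g.
Period 1, room 6: period 1 has {a, e, f, c, d, g} and room 6 has {e, f, g}, leaving only b.
Period 2, room 4: period 2 has {a, b, f, c, d, g} and room 4 has {f, d, g}, leaving only e.
Period 4, room 7: period 4 has {e, g} and room 7 has {a, b, e, c, d}, leaving only f.
Period 4, room 5: period 4 has {e, f, g} and room 5 has {a, e, c, d, g}, leaving only b.
Period 5, room 5: period 5 has {e, d, g} and room 5 has {a, b, e, c, d, g}, leaving only f.
Period 5, room 2: period 5 has {e, f, d, g} and room 2 has {b, c, g}, leaving only a.
Period 5, room 3: period 5 has {a, e, f, d, g} and room 3 has {b, f, d, g}, leaving only c.
Period 5, room 4: period 5 has {a, e, f, c, d, g} and room 4 has {e, f, d, g}, leaving only b.
So period 5 reads: d a c b f g e.

d a c b f g e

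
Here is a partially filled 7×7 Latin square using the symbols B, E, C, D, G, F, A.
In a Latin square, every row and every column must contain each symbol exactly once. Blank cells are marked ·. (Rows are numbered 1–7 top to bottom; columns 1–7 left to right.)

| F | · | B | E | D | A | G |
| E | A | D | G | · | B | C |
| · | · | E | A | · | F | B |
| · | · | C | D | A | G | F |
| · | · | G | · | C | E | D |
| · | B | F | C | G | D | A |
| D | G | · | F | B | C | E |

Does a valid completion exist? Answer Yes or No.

Row 3, column 5: row 3 together with column 5 already contain {B, E, C, D, G, F, A} — every symbol — so nothing can go there. The grid has no valid completion.

No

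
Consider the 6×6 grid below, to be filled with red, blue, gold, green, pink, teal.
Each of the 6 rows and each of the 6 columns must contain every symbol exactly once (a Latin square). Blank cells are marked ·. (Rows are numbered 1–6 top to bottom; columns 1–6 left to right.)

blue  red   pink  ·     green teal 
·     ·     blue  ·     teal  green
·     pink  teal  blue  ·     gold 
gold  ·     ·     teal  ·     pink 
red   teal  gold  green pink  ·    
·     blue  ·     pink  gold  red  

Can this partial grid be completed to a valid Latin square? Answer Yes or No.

No row or column among the givens repeats a symbol, and propagating forced cells runs into no contradiction.
One valid completion exists (for instance, blue red pink gold green teal / pink gold blue red teal green / green pink teal blue red gold / gold green red teal blue pink / red teal gold green pink blue / teal blue green pink gold red).

Yes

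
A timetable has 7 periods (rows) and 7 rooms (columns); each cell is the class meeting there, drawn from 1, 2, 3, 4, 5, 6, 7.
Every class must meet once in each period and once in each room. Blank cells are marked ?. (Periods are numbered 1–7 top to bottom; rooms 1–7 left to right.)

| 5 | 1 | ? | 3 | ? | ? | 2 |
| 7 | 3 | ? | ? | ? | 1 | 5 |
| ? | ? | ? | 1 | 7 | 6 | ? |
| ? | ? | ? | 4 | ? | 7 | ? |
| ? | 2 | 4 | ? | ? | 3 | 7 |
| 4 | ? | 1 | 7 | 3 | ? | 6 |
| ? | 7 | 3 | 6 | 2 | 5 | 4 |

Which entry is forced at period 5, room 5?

Period 1, room 6: period 1 has {1, 2, 3, 5} and room 6 has {1, 3, 5, 6, 7}, leaving only 4.
Period 1, room 5: period 1 has {1, 2, 3, 4, 5} and room 5 has {2, 3, 7}, leaving only 6.
Period 1, room 3: period 1 has {1, 2, 3, 4, 5, 6} and room 3 has {1, 3, 4}, leaving only 7.
Period 2, room 4: period 2 has {1, 3, 5, 7} and room 4 has {1, 3, 4, 6, 7}, leaving only 2.
Period 2, room 3: period 2 has {1, 2, 3, 5, 7} and room 3 has {1, 3, 4, 7}, leaving only 6.
Period 2, room 5: period 2 has {1, 2, 3, 5, 6, 7} and room 5 has {2, 3, 6, 7}, leaving only 4.
Period 3, room 7: period 3 has {1, 6, 7} and room 7 has {2, 4, 5, 6, 7}, leaving only 3.
Period 3, room 1: period 3 has {1, 3, 6, 7} and room 1 has {4, 5, 7}, leaving only 2.
Period 3, room 3: period 3 has {1, 2, 3, 6, 7} and room 3 has {1, 3, 4, 6, 7}, leaving only 5.
Period 3, room 2: period 3 has {1, 2, 3, 5, 6, 7} and room 2 has {1, 2, 3, 7}, leaving only 4.
Period 4, room 3: period 4 has {4, 7} and room 3 has {1, 3, 4, 5, 6, 7}, leaving only 2.
Period 4, room 7: period 4 has {2, 4, 7} and room 7 has {2, 3, 4, 5, 6, 7}, leaving only 1.
Period 4, room 5: period 4 has {1, 2, 4, 7} and room 5 has {2, 3, 4, 6, 7}, leaving only 5.
Period 5 already has {2, 3, 4, 7} and room 5 already has {2, 3, 4, 5, 6, 7}, so period 5, room 5 must be 1.

1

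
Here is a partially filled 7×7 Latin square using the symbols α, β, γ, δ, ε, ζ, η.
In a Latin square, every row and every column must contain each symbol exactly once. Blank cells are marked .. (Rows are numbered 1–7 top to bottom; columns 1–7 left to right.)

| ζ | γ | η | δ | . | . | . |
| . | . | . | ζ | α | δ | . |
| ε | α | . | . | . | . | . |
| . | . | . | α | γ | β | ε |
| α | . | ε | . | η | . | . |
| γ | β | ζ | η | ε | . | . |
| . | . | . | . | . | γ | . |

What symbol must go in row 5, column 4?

Row 1, column 5: row 1 has {γ, δ, ζ, η} and column 5 has {α, γ, ε, η}, leaving only β.
Row 1, column 7: row 1 has {β, γ, δ, ζ, η} and column 7 has {ε}, leaving only α.
Row 1, column 6: row 1 has {α, β, γ, δ, ζ, η} and column 6 has {β, γ, δ}, leaving only ε.
Row 4, column 3: row 4 has {α, β, γ, ε} and column 3 has {ε, ζ, η}, leaving only δ.
Row 4, column 1: row 4 has {α, β, γ, δ, ε} and column 1 has {α, γ, ε, ζ}, leaving only η.
Row 2, column 1: row 2 has {α, δ, ζ} and column 1 has {α, γ, ε, ζ, η}, leaving only β.
Row 2, column 3: row 2 has {α, β, δ, ζ} and column 3 has {δ, ε, ζ, η}, leaving only γ.
Row 2, column 7: row 2 has {α, β, γ, δ, ζ} and column 7 has {α, ε}, leaving only η.
Row 2, column 2: row 2 has {α, β, γ, δ, ζ, η} and column 2 has {α, β, γ}, leaving only ε.
Row 3, column 3: row 3 has {α, ε} and column 3 has {γ, δ, ε, ζ, η}, leaving only β.
Row 3, column 4: row 3 has {α, β, ε} and column 4 has {α, δ, ζ, η}, leaving only γ.
Row 5 already has {α, ε, η} and column 4 already has {α, γ, δ, ζ, η}, so row 5, column 4 must be β.

β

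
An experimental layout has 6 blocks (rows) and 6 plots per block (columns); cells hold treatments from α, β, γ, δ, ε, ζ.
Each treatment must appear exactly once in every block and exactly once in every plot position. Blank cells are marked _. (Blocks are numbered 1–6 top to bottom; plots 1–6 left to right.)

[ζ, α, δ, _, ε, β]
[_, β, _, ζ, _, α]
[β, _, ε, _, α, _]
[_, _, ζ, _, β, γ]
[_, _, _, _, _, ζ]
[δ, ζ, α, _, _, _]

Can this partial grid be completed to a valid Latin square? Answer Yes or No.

No

Block 1, plot 4: block 1 has {α, β, δ, ε, ζ} and plot 4 has {ζ}, so it must be γ.
Block 2, plot 3: block 2 has {α, β, ζ} and plot 3 has {α, δ, ε, ζ}, so it must be γ.
Block 2, plot 1: block 2 has {α, β, γ, ζ} and plot 1 has {β, δ, ζ}, so it must be ε.
Block 2, plot 5: block 2 has {α, β, γ, ε, ζ} and plot 5 has {α, β, ε}, so it must be δ.
Block 3, plot 4: block 3 has {α, β, ε} and plot 4 has {γ, ζ}, so it must be δ.
Now block 3, plot 6: block 3 together with plot 6 already contain {α, β, γ, δ, ε, ζ} — every symbol — so nothing can go there. The grid has no valid completion.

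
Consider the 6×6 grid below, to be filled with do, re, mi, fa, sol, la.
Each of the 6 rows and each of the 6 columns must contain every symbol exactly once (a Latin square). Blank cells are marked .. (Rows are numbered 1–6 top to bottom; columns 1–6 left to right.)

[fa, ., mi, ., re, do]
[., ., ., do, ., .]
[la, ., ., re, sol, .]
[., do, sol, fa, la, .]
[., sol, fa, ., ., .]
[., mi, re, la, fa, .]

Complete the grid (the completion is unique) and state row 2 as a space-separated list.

Row 2, column 3: row 2 has {do} and column 3 has {re, mi, fa, sol}, leaving only la.
Row 2, column 5: row 2 has {do, la} and column 5 has {re, fa, sol, la}, leaving only mi.
Row 1, column 2: row 1 has {do, re, mi, fa} and column 2 has {do, mi, sol}, leaving only la.
Row 1, column 4: row 1 has {do, re, mi, fa, la} and column 4 has {do, re, fa, la}, leaving only sol.
Row 3, column 2: row 3 has {re, sol, la} and column 2 has {do, mi, sol, la}, leaving only fa.
Row 2, column 2: row 2 has {do, mi, la} and column 2 has {do, mi, fa, sol, la}, leaving only re.
Row 2, column 1: row 2 has {do, re, mi, la} and column 1 has {fa, la}, leaving only sol.
Row 2, column 6: row 2 has {do, re, mi, sol, la} and column 6 has {do}, leaving only fa.
So row 2 reads: sol re la do mi fa.

sol re la do mi fa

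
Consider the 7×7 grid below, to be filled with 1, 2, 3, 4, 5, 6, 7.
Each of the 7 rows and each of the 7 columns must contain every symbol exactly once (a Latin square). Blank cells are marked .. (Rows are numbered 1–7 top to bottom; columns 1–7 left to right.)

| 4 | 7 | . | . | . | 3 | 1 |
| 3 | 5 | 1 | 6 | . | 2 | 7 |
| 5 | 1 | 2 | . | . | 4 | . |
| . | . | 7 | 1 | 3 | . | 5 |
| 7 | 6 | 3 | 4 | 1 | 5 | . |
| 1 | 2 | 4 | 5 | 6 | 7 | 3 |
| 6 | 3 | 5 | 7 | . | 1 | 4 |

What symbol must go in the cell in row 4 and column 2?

4

Row 4 already has {1, 3, 5, 7} and column 2 already has {1, 2, 3, 5, 6, 7}, so row 4, column 2 must be 4.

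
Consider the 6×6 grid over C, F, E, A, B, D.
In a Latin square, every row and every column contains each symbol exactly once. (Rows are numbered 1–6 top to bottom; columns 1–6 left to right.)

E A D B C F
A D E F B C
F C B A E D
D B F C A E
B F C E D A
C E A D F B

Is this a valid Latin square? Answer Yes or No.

Yes

Each row is a permutation of the 6 symbols, and so is each column.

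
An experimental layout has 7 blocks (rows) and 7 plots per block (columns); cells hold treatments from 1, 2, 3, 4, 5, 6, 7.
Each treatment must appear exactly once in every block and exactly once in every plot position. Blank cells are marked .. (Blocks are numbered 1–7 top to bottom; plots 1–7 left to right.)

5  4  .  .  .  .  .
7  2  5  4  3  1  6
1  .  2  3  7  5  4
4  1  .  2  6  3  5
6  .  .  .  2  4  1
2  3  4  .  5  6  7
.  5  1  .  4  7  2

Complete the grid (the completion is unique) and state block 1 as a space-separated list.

5 4 6 7 1 2 3

Block 1, plot 5: block 1 has {4, 5} and plot 5 has {2, 3, 4, 5, 6, 7}, leaving only 1.
Block 1, plot 6: block 1 has {1, 4, 5} and plot 6 has {1, 3, 4, 5, 6, 7}, leaving only 2.
Block 1, plot 7: block 1 has {1, 2, 4, 5} and plot 7 has {1, 2, 4, 5, 6, 7}, leaving only 3.
Block 3, plot 2: block 3 has {1, 2, 3, 4, 5, 7} and plot 2 has {1, 2, 3, 4, 5}, leaving only 6.
Block 4, plot 3: block 4 has {1, 2, 3, 4, 5, 6} and plot 3 has {1, 2, 4, 5}, leaving only 7.
Block 1, plot 3: block 1 has {1, 2, 3, 4, 5} and plot 3 has {1, 2, 4, 5, 7}, leaving only 6.
Block 1, plot 4: block 1 has {1, 2, 3, 4, 5, 6} and plot 4 has {2, 3, 4}, leaving only 7.
So block 1 reads: 5 4 6 7 1 2 3.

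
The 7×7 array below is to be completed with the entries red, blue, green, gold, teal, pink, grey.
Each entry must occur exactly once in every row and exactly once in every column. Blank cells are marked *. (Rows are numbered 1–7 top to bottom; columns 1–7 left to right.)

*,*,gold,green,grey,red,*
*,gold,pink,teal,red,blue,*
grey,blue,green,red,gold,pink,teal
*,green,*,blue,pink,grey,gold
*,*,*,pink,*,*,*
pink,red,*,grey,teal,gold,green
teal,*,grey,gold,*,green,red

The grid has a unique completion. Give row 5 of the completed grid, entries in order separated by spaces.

Row 5, column 6: row 5 has {pink} and column 6 has {red, blue, green, gold, pink, grey}, leaving only teal.
Row 5, column 2: row 5 has {teal, pink} and column 2 has {red, blue, green, gold}, leaving only grey.
Row 5, column 7: row 5 has {teal, pink, grey} and column 7 has {red, green, gold, teal}, leaving only blue.
Row 5, column 3: row 5 has {blue, teal, pink, grey} and column 3 has {green, gold, pink, grey}, leaving only red.
Row 5, column 5: row 5 has {red, blue, teal, pink, grey} and column 5 has {red, gold, teal, pink, grey}, leaving only green.
Row 5, column 1: row 5 has {red, blue, green, teal, pink, grey} and column 1 has {teal, pink, grey}, leaving only gold.
So row 5 reads: gold grey red pink green teal blue.

gold grey red pink green teal blue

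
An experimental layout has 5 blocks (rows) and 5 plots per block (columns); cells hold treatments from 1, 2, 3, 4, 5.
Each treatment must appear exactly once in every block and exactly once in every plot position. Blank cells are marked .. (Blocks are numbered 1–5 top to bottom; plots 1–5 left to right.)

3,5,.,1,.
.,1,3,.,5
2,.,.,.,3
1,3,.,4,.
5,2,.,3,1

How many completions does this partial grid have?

Block 1, plot 3: eliminating its block and plot leaves {2, 4}.
Block 1, plot 5: eliminating its block and plot leaves {2, 4}.
Block 2, plot 1: eliminating its block and plot leaves {4}.
Block 2, plot 4: eliminating its block and plot leaves {2}.
Block 3, plot 2: eliminating its block and plot leaves {4}.
Block 3, plot 3: eliminating its block and plot leaves {1, 4, 5}.
Block 3, plot 4: eliminating its block and plot leaves {5}.
Block 4, plot 3: eliminating its block and plot leaves {2, 5}.
Block 4, plot 5: eliminating its block and plot leaves {2}.
Block 5, plot 3: eliminating its block and plot leaves {4}.
Only one assignment across all blanks avoids any block or plot repeat, giving 1 completion.

1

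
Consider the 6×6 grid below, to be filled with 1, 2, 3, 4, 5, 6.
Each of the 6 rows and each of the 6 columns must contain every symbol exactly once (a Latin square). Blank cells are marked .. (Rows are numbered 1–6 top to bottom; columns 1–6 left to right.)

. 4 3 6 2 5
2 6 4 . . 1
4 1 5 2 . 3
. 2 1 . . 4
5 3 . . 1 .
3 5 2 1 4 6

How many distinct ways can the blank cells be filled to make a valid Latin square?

Row 1, column 1: eliminating its row and column leaves {1}.
Row 2, column 4: eliminating its row and column leaves {3, 5}.
Row 2, column 5: eliminating its row and column leaves {3, 5}.
Row 3, column 5: eliminating its row and column leaves {6}.
Row 4, column 1: eliminating its row and column leaves {6}.
Row 4, column 4: eliminating its row and column leaves {3, 5}.
Row 4, column 5: eliminating its row and column leaves {3, 5, 6}.
Row 5, column 3: eliminating its row and column leaves {6}.
Row 5, column 4: eliminating its row and column leaves {4}.
Row 5, column 6: eliminating its row and column leaves {2}.
Enumerating the assignments across these blanks that avoid any row or column repeat gives 2 completions.

2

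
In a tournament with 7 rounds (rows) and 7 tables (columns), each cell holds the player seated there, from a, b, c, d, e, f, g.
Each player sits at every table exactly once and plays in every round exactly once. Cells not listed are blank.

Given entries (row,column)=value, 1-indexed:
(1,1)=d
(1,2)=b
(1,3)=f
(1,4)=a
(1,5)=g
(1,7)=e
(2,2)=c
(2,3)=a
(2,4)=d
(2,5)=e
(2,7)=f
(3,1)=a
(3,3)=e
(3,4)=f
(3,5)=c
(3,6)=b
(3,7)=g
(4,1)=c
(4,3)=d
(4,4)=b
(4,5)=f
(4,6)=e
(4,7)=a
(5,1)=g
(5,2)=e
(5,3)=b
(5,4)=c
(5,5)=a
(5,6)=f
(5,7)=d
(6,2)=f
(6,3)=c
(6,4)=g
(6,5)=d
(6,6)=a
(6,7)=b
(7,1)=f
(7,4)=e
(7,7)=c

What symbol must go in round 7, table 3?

Round 7 already has {c, e, f} and table 3 already has {a, b, c, d, e, f}, so round 7, table 3 must be g.

g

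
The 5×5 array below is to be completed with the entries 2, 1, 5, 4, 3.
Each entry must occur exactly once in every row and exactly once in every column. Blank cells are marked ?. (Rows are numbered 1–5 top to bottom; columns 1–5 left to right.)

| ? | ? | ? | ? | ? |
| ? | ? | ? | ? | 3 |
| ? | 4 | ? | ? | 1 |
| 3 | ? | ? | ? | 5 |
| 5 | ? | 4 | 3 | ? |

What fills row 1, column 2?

Row 3, column 1: row 3 has {1, 4} and column 1 has {5, 3}, leaving only 2.
Row 3, column 4: row 3 has {2, 1, 4} and column 4 has {3}, leaving only 5.
Row 3, column 3: row 3 has {2, 1, 5, 4} and column 3 has {4}, leaving only 3.
Row 5, column 5: row 5 has {5, 4, 3} and column 5 has {1, 5, 3}, leaving only 2.
Row 1, column 5: row 1 has {} and column 5 has {2, 1, 5, 3}, leaving only 4.
Row 1, column 1: row 1 has {4} and column 1 has {2, 5, 3}, leaving only 1.
Row 1, column 4: row 1 has {1, 4} and column 4 has {5, 3}, leaving only 2.
Row 1, column 3: row 1 has {2, 1, 4} and column 3 has {4, 3}, leaving only 5.
Row 1 already has {2, 1, 5, 4} and column 2 already has {4}, so row 1, column 2 must be 3.

3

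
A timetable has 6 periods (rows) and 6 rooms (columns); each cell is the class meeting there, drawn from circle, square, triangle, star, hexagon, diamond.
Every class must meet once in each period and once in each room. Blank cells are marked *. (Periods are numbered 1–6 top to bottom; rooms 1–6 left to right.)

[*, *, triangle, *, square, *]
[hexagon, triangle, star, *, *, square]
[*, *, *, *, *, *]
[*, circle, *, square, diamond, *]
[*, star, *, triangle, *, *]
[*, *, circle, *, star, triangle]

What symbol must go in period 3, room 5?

triangle

Period 2, room 5: period 2 has {square, triangle, star, hexagon} and room 5 has {square, star, diamond}, leaving only circle.
Period 2, room 4: period 2 has {circle, square, triangle, star, hexagon} and room 4 has {square, triangle}, leaving only diamond.
Period 4, room 3: period 4 has {circle, square, diamond} and room 3 has {circle, triangle, star}, leaving only hexagon.
Period 4, room 6: period 4 has {circle, square, hexagon, diamond} and room 6 has {square, triangle}, leaving only star.
Period 4, room 1: period 4 has {circle, square, star, hexagon, diamond} and room 1 has {hexagon}, leaving only triangle.
Period 5, room 5: period 5 has {triangle, star} and room 5 has {circle, square, star, diamond}, leaving only hexagon.
Period 3 already has {} and room 5 already has {circle, square, star, hexagon, diamond}, so period 3, room 5 must be triangle.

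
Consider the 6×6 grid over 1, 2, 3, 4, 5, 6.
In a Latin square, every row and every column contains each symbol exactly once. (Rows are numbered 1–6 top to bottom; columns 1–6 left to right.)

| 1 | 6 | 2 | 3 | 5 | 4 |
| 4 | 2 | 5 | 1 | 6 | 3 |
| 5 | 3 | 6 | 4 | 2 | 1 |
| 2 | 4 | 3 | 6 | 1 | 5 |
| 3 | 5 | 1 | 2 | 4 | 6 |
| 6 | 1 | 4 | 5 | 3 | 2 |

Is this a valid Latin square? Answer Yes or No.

Yes

Each row is a permutation of the 6 symbols, and so is each column.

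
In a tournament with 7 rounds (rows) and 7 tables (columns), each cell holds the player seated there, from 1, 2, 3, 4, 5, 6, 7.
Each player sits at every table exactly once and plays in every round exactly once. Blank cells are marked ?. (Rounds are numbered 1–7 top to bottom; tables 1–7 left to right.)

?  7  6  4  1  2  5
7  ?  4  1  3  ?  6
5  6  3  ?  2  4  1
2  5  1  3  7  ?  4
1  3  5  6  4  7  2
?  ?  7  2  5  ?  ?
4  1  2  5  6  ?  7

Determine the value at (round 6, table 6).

1

Round 1, table 1: round 1 has {1, 2, 4, 5, 6, 7} and table 1 has {1, 2, 4, 5, 7}, leaving only 3.
Round 2, table 2: round 2 has {1, 3, 4, 6, 7} and table 2 has {1, 3, 5, 6, 7}, leaving only 2.
Round 2, table 6: round 2 has {1, 2, 3, 4, 6, 7} and table 6 has {2, 4, 7}, leaving only 5.
Round 3, table 4: round 3 has {1, 2, 3, 4, 5, 6} and table 4 has {1, 2, 3, 4, 5, 6}, leaving only 7.
Round 4, table 6: round 4 has {1, 2, 3, 4, 5, 7} and table 6 has {2, 4, 5, 7}, leaving only 6.
Round 6, table 1: round 6 has {2, 5, 7} and table 1 has {1, 2, 3, 4, 5, 7}, leaving only 6.
Round 6, table 2: round 6 has {2, 5, 6, 7} and table 2 has {1, 2, 3, 5, 6, 7}, leaving only 4.
Round 6, table 7: round 6 has {2, 4, 5, 6, 7} and table 7 has {1, 2, 4, 5, 6, 7}, leaving only 3.
Round 6 already has {2, 3, 4, 5, 6, 7} and table 6 already has {2, 4, 5, 6, 7}, so round 6, table 6 must be 1.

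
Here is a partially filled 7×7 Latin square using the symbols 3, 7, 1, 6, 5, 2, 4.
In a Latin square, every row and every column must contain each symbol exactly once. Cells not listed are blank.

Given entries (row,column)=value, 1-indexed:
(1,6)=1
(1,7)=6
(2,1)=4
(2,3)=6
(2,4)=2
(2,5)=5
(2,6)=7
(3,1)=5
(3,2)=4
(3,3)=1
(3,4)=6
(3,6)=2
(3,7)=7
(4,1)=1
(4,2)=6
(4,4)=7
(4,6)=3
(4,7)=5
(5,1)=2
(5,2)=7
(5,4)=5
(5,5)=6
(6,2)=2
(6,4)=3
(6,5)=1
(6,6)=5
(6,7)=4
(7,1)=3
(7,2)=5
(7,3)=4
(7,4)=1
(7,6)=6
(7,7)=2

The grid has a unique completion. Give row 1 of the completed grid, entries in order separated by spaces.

Row 1, column 1: row 1 has {1, 6} and column 1 has {3, 1, 5, 2, 4}, leaving only 7.
Row 1, column 2: row 1 has {7, 1, 6} and column 2 has {7, 6, 5, 2, 4}, leaving only 3.
Row 1, column 4: row 1 has {3, 7, 1, 6} and column 4 has {3, 7, 1, 6, 5, 2}, leaving only 4.
Row 1, column 5: row 1 has {3, 7, 1, 6, 4} and column 5 has {1, 6, 5}, leaving only 2.
Row 1, column 3: row 1 has {3, 7, 1, 6, 2, 4} and column 3 has {1, 6, 4}, leaving only 5.
So row 1 reads: 7 3 5 4 2 1 6.

7 3 5 4 2 1 6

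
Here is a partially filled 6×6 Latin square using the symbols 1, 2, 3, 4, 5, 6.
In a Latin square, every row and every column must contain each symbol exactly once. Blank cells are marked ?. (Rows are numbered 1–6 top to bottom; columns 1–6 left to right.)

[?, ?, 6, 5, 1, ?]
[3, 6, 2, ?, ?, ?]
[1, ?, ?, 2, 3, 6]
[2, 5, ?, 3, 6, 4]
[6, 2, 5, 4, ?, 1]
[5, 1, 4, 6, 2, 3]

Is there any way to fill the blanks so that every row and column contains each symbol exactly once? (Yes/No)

No

Row 3, column 3: row 3 together with column 3 already contain {1, 2, 3, 4, 5, 6} — every symbol — so nothing can go there. The grid has no valid completion.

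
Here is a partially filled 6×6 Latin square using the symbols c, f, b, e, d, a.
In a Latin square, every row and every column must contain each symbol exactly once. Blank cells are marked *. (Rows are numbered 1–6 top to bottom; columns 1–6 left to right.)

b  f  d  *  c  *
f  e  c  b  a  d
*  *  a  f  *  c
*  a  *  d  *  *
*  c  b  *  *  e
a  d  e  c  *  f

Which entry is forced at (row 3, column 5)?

d

Row 1, column 6: row 1 has {c, f, b, d} and column 6 has {c, f, e, d}, leaving only a.
Row 1, column 4: row 1 has {c, f, b, d, a} and column 4 has {c, f, b, d}, leaving only e.
Row 3, column 2: row 3 has {c, f, a} and column 2 has {c, f, e, d, a}, leaving only b.
Row 4, column 3: row 4 has {d, a} and column 3 has {c, b, e, d, a}, leaving only f.
Row 4, column 6: row 4 has {f, d, a} and column 6 has {c, f, e, d, a}, leaving only b.
Row 4, column 5: row 4 has {f, b, d, a} and column 5 has {c, a}, leaving only e.
Row 3 already has {c, f, b, a} and column 5 already has {c, e, a}, so row 3, column 5 must be d.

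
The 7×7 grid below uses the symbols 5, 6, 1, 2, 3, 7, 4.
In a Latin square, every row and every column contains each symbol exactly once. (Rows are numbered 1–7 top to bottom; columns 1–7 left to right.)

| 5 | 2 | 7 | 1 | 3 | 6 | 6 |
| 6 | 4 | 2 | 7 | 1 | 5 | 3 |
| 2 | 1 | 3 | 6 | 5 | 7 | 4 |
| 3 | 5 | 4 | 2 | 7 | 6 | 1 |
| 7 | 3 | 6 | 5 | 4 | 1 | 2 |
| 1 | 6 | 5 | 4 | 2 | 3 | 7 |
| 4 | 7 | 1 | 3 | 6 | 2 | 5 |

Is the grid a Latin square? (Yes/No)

Column 6 contains 6 twice (at rows 1 and 4), so it is not a permutation.

No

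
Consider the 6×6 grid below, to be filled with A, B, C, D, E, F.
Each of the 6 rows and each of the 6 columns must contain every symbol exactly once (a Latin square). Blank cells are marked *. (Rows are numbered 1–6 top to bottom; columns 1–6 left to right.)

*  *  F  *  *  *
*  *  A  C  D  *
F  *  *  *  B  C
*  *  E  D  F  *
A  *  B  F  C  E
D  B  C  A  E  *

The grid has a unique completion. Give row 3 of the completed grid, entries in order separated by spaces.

F A D E B C

Row 3, column 3: row 3 has {B, C, F} and column 3 has {A, B, C, E, F}, leaving only D.
Row 3, column 4: row 3 has {B, C, D, F} and column 4 has {A, C, D, F}, leaving only E.
Row 3, column 2: row 3 has {B, C, D, E, F} and column 2 has {B}, leaving only A.
So row 3 reads: F A D E B C.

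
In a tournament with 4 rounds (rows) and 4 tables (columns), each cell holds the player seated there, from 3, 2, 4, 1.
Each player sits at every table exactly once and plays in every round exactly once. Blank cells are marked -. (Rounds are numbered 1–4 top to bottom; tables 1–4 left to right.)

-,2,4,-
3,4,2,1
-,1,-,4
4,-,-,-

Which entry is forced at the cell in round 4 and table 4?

Round 1, table 1: round 1 has {2, 4} and table 1 has {3, 4}, leaving only 1.
Round 1, table 4: round 1 has {2, 4, 1} and table 4 has {4, 1}, leaving only 3.
Round 4 already has {4} and table 4 already has {3, 4, 1}, so round 4, table 4 must be 2.

2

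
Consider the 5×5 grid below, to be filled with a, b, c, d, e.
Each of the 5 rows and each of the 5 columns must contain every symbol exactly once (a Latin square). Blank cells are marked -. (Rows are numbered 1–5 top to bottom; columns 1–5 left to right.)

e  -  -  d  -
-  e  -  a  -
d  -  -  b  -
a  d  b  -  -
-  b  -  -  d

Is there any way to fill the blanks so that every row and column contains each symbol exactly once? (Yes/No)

Yes

No row or column among the givens repeats a symbol, and propagating forced cells runs into no contradiction.
One valid completion exists (for instance, e a c d b / b e d a c / d c e b a / a d b c e / c b a e d).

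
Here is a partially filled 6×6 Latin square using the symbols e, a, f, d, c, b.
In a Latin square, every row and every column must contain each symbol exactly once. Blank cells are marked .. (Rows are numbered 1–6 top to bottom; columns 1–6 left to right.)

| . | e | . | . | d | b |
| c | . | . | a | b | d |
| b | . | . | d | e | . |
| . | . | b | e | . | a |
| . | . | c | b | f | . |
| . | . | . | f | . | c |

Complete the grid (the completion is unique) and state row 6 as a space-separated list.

e b d f a c

Row 6, column 5: row 6 has {f, c} and column 5 has {e, f, d, b}, leaving only a.
Row 1, column 4: row 1 has {e, d, b} and column 4 has {e, a, f, d, b}, leaving only c.
Row 2, column 2: row 2 has {a, d, c, b} and column 2 has {e}, leaving only f.
Row 2, column 3: row 2 has {a, f, d, c, b} and column 3 has {c, b}, leaving only e.
Row 6, column 3: row 6 has {a, f, c} and column 3 has {e, c, b}, leaving only d.
Row 6, column 1: row 6 has {a, f, d, c} and column 1 has {c, b}, leaving only e.
Row 6, column 2: row 6 has {e, a, f, d, c} and column 2 has {e, f}, leaving only b.
So row 6 reads: e b d f a c.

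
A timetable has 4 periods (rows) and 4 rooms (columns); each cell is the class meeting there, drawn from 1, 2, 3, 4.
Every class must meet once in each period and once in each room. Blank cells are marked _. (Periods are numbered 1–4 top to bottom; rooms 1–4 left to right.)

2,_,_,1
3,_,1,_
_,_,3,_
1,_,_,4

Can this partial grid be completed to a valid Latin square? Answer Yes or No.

Period 1, room 3: period 1 has {1, 2} and room 3 has {1, 3}, so it must be 4.
Period 1, room 2: period 1 has {1, 2, 4} and room 2 has {}, so it must be 3.
Period 2, room 4: period 2 has {1, 3} and room 4 has {1, 4}, so it must be 2.
Now period 3, room 4: period 3 together with room 4 already contain {1, 2, 3, 4} — every symbol — so nothing can go there. The grid has no valid completion.

No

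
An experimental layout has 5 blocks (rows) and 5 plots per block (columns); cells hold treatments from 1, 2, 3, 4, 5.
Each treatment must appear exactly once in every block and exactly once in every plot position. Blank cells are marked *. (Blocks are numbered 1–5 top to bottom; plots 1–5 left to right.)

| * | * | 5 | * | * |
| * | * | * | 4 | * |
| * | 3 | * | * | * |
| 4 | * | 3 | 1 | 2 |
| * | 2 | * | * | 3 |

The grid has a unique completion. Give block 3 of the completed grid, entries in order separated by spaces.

Block 4, plot 2: block 4 has {1, 2, 3, 4} and plot 2 has {2, 3}, leaving only 5.
Block 2, plot 2: block 2 has {4} and plot 2 has {2, 3, 5}, leaving only 1.
Block 1, plot 2: block 1 has {5} and plot 2 has {1, 2, 3, 5}, leaving only 4.
Block 1, plot 5: block 1 has {4, 5} and plot 5 has {2, 3}, leaving only 1.
Block 2, plot 3: block 2 has {1, 4} and plot 3 has {3, 5}, leaving only 2.
Block 2, plot 5: block 2 has {1, 2, 4} and plot 5 has {1, 2, 3}, leaving only 5.
Block 3, plot 5: block 3 has {3} and plot 5 has {1, 2, 3, 5}, leaving only 4.
Block 3, plot 3: block 3 has {3, 4} and plot 3 has {2, 3, 5}, leaving only 1.
Block 2, plot 1: block 2 has {1, 2, 4, 5} and plot 1 has {4}, leaving only 3.
Block 1, plot 1: block 1 has {1, 4, 5} and plot 1 has {3, 4}, leaving only 2.
Block 3, plot 1: block 3 has {1, 3, 4} and plot 1 has {2, 3, 4}, leaving only 5.
Block 3, plot 4: block 3 has {1, 3, 4, 5} and plot 4 has {1, 4}, leaving only 2.
So block 3 reads: 5 3 1 2 4.

5 3 1 2 4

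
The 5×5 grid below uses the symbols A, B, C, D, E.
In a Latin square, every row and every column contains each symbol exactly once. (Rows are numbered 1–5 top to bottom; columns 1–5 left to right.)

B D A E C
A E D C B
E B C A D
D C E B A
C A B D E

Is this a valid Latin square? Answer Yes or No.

Each row is a permutation of the 5 symbols, and so is each column.

Yes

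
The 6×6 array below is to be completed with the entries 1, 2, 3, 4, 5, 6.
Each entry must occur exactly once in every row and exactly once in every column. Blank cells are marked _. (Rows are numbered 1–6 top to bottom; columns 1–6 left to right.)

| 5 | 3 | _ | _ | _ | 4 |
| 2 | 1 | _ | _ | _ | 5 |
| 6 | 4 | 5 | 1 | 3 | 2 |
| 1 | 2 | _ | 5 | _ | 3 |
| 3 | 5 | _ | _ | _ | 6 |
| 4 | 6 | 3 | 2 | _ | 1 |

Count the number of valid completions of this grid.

Row 1, column 3: eliminating its row and column leaves {1, 2, 6}.
Row 1, column 4: eliminating its row and column leaves {6}.
Row 1, column 5: eliminating its row and column leaves {1, 2, 6}.
Row 2, column 3: eliminating its row and column leaves {4, 6}.
Row 2, column 4: eliminating its row and column leaves {3, 4, 6}.
Row 2, column 5: eliminating its row and column leaves {4, 6}.
Row 4, column 3: eliminating its row and column leaves {4, 6}.
Row 4, column 5: eliminating its row and column leaves {4, 6}.
Row 5, column 3: eliminating its row and column leaves {1, 2, 4}.
Row 5, column 4: eliminating its row and column leaves {4}.
Row 5, column 5: eliminating its row and column leaves {1, 2, 4}.
Row 6, column 5: eliminating its row and column leaves {5}.
Enumerating the assignments across these blanks that avoid any row or column repeat gives 4 completions.

4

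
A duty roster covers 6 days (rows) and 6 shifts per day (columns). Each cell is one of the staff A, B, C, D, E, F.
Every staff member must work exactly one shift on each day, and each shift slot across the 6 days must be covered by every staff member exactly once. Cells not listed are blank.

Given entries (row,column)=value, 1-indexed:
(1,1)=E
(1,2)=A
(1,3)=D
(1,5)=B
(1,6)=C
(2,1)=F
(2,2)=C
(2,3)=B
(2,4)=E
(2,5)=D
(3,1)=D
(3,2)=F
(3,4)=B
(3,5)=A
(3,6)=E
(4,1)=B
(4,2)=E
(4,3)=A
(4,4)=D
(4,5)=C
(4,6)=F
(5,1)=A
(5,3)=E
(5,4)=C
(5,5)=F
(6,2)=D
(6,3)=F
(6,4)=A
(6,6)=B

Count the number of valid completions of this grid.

1

Day 1, shift 4: eliminating its day and shift leaves {F}.
Day 2, shift 6: eliminating its day and shift leaves {A}.
Day 3, shift 3: eliminating its day and shift leaves {C}.
Day 5, shift 2: eliminating its day and shift leaves {B}.
Day 5, shift 6: eliminating its day and shift leaves {D}.
Day 6, shift 1: eliminating its day and shift leaves {C}.
Day 6, shift 5: eliminating its day and shift leaves {E}.
Only one assignment across all blanks avoids any day or shift repeat, giving 1 completion.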